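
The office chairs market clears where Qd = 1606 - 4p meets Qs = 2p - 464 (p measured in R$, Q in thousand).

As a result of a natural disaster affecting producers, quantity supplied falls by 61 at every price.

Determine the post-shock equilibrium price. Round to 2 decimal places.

355.17

Initially, 1606 - 4p = 2p - 464, so 2070 = 6p and p = 345, Q = 226.
With the change applied: demand Qd = 1606 - 4p, supply Qs = 2p - 525.
New equilibrium: 1606 - 4p = 2p - 525 ⇒ 2131 = 6p ⇒ p = 2131/6 ≈ 355.1667, Q = 556/3 ≈ 185.3333.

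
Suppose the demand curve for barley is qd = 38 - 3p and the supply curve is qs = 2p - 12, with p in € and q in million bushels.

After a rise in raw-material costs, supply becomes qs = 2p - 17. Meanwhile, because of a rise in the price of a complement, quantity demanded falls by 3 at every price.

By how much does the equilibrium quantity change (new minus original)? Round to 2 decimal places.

Initially, 38 - 3p = 2p - 12, so 50 = 5p and p = 10, q = 8.
The shock moves the curves to qd = 35 - 3p and qs = 2p - 17.
Equate the new curves: 35 - 3p = 2p - 17, giving 52 = 5p, p = 10.4, q = 3.8.
Δq = 3.8 − 8 = -4.20.

-4.20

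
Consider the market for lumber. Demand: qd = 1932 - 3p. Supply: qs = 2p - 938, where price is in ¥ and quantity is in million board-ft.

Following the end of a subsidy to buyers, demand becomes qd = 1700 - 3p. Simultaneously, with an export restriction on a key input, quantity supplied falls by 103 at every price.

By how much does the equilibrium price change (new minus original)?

Original equilibrium: 1932 - 3p = 2p - 938 gives 2870 = 5p, so p = 574 and q = 210.
After the shift, demand is qd = 1700 - 3p and supply is qs = 2p - 1041.
Equate the new curves: 1700 - 3p = 2p - 1041, giving 2741 = 5p, p = 548.2, q = 55.4.
Δp = 548.2 − 574 = -25.8.

-25.8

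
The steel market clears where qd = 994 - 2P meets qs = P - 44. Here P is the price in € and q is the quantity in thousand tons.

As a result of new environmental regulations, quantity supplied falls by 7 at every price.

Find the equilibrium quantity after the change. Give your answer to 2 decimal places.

Before the shock: 994 - 2P = P - 44 ⇒ 1038 = 3P ⇒ P = 346, q = 302.
With the change applied: demand qd = 994 - 2P, supply qs = P - 51.
New equilibrium: 994 - 2P = P - 51 ⇒ 1045 = 3P ⇒ P = 1045/3 ≈ 348.3333, q = 892/3 ≈ 297.3333.

297.33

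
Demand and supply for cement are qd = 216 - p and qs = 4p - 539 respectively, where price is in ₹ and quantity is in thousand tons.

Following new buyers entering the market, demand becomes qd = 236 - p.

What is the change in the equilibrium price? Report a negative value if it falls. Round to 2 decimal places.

+4.00

Original equilibrium: 216 - p = 4p - 539 gives 755 = 5p, so p = 151 and q = 65.
With the change applied: demand qd = 236 - p, supply qs = 4p - 539.
Equate the new curves: 236 - p = 4p - 539, giving 775 = 5p, p = 155, q = 81.
Δp = 155 − 151 = +4.00.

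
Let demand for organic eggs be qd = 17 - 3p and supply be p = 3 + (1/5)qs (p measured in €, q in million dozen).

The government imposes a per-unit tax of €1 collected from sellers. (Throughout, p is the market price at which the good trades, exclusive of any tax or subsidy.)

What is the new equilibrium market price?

Solve the original market: 17 - 3p = 5p - 15, hence p = 4 and q = 5.
Since sellers keep the price net of the tax, the effective supply curve becomes qs = 5p - 20.
Setting them equal: 17 - 3p = 5p - 20 → 37 = 8p, so p = 4.625 and q = 3.125.

4.625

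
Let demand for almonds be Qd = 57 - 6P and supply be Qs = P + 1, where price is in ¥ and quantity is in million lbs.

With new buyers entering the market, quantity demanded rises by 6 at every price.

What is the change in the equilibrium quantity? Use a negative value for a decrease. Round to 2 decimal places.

+0.86

Initially, 57 - 6P = P + 1, so 56 = 7P and P = 8, Q = 9.
The new curves are Qd = 63 - 6P (demand) and Qs = P + 1 (supply).
Clearing the new market: 63 - 6P = P + 1, so P = 62/7 ≈ 8.8571 and Q = 69/7 ≈ 9.8571.
ΔQ = 9.8571 − 9 = +0.86.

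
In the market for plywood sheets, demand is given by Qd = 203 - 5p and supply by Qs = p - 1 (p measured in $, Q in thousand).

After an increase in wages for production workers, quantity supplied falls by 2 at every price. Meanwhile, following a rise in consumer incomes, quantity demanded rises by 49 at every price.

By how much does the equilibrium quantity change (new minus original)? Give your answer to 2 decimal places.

+6.50

Solve the original market: 203 - 5p = p - 1, hence p = 34 and Q = 33.
With the change applied: demand Qd = 252 - 5p, supply Qs = p - 3.
Equate the new curves: 252 - 5p = p - 3, giving 255 = 6p, p = 42.5, Q = 39.5.
ΔQ = 39.5 − 33 = +6.50.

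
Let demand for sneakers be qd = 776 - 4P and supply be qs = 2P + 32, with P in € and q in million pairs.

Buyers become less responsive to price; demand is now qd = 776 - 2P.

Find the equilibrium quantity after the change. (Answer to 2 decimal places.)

404.00

Original equilibrium: 776 - 4P = 2P + 32 gives 744 = 6P, so P = 124 and q = 280.
The new curves are qd = 776 - 2P (demand) and qs = 2P + 32 (supply).
New equilibrium: 776 - 2P = 2P + 32 ⇒ 744 = 4P ⇒ P = 186, q = 404.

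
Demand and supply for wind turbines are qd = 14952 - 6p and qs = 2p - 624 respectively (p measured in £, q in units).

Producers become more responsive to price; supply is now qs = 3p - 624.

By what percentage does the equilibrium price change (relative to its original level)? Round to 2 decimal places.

Original equilibrium: 14952 - 6p = 2p - 624 gives 15576 = 8p, so p = 1947 and q = 3270.
The new curves are qd = 14952 - 6p (demand) and qs = 3p - 624 (supply).
New equilibrium: 14952 - 6p = 3p - 624 ⇒ 15576 = 9p ⇒ p = 5192/3 ≈ 1730.6667, q = 4568.
%Δp = (1730.6667 − 1947) / 1947 × 100 = -11.11%.

-11.11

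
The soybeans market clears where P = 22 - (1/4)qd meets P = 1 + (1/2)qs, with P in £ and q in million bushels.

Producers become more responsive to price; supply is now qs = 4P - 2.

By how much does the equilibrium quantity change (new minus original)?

+15

Before the shock: 88 - 4P = 2P - 2 ⇒ 90 = 6P ⇒ P = 15, q = 28.
The shock moves the curves to qd = 88 - 4P and qs = 4P - 2.
Equate the new curves: 88 - 4P = 4P - 2, giving 90 = 8P, P = 11.25, q = 43.
Δq = 43 − 28 = +15.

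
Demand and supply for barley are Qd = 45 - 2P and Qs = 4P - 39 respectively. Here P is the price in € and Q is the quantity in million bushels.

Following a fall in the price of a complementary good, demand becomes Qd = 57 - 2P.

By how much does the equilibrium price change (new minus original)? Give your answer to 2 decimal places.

+2.00

Before the shock: 45 - 2P = 4P - 39 ⇒ 84 = 6P ⇒ P = 14, Q = 17.
With the change applied: demand Qd = 57 - 2P, supply Qs = 4P - 39.
Equate the new curves: 57 - 2P = 4P - 39, giving 96 = 6P, P = 16, Q = 25.
ΔP = 16 − 14 = +2.00.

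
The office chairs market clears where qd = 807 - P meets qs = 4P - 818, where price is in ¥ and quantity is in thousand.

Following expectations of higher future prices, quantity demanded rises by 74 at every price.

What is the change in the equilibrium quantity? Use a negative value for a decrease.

+59.2

Before the shock: 807 - P = 4P - 818 ⇒ 1625 = 5P ⇒ P = 325, q = 482.
The shock moves the curves to qd = 881 - P and qs = 4P - 818.
New equilibrium: 881 - P = 4P - 818 ⇒ 1699 = 5P ⇒ P = 339.8, q = 541.2.
Δq = 541.2 − 482 = +59.2.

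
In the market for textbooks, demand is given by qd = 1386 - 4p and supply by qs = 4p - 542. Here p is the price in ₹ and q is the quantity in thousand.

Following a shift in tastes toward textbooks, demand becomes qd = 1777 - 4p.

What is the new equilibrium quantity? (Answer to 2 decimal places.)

617.50

Initially, 1386 - 4p = 4p - 542, so 1928 = 8p and p = 241, q = 422.
With the change applied: demand qd = 1777 - 4p, supply qs = 4p - 542.
Clearing the new market: 1777 - 4p = 4p - 542, so p = 289.875 and q = 617.5.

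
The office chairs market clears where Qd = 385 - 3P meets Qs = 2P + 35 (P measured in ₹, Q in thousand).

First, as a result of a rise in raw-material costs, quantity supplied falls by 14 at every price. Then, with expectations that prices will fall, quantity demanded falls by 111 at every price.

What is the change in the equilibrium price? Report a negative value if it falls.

Original equilibrium: 385 - 3P = 2P + 35 gives 350 = 5P, so P = 70 and Q = 175.
The shock moves the curves to Qd = 274 - 3P and Qs = 2P + 21.
Equate the new curves: 274 - 3P = 2P + 21, giving 253 = 5P, P = 50.6, Q = 122.2.
ΔP = 50.6 − 70 = -19.4.

-19.4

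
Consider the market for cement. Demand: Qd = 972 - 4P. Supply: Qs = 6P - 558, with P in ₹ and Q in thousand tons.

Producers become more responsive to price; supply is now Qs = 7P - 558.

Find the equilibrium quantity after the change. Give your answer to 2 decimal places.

Before the shock: 972 - 4P = 6P - 558 ⇒ 1530 = 10P ⇒ P = 153, Q = 360.
With the change applied: demand Qd = 972 - 4P, supply Qs = 7P - 558.
Equate the new curves: 972 - 4P = 7P - 558, giving 1530 = 11P, P = 1530/11 ≈ 139.0909, Q = 4572/11 ≈ 415.6364.

415.64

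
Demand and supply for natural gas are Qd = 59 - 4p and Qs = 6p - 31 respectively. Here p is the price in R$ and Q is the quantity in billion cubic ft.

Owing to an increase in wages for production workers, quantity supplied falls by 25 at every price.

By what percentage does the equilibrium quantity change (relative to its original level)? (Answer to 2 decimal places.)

Original equilibrium: 59 - 4p = 6p - 31 gives 90 = 10p, so p = 9 and Q = 23.
With the change applied: demand Qd = 59 - 4p, supply Qs = 6p - 56.
Equate the new curves: 59 - 4p = 6p - 56, giving 115 = 10p, p = 11.5, Q = 13.
%ΔQ = (13 − 23) / 23 × 100 = -43.48%.

-43.48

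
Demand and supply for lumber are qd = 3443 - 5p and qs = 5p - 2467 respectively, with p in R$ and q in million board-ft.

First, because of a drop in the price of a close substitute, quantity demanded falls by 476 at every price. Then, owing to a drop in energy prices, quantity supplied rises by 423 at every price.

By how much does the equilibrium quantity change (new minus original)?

Solve the original market: 3443 - 5p = 5p - 2467, hence p = 591 and q = 488.
With the change applied: demand qd = 2967 - 5p, supply qs = 5p - 2044.
Clearing the new market: 2967 - 5p = 5p - 2044, so p = 501.1 and q = 461.5.
Δq = 461.5 − 488 = -26.5.

-26.5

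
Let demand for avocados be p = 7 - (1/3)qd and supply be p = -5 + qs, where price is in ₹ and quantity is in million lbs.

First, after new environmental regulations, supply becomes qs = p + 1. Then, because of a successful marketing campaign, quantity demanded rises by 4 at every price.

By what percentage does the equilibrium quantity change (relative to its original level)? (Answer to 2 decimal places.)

Initially, 21 - 3p = p + 5, so 16 = 4p and p = 4, q = 9.
With the change applied: demand qd = 25 - 3p, supply qs = p + 1.
Setting them equal: 25 - 3p = p + 1 → 24 = 4p, so p = 6 and q = 7.
%Δq = (7 − 9) / 9 × 100 = -22.22%.

-22.22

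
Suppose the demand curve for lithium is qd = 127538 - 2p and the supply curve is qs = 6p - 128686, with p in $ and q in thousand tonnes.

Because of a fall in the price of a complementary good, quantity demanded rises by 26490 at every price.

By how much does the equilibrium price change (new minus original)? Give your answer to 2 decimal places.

+3311.25

Initially, 127538 - 2p = 6p - 128686, so 256224 = 8p and p = 32028, q = 63482.
The new curves are qd = 154028 - 2p (demand) and qs = 6p - 128686 (supply).
Equate the new curves: 154028 - 2p = 6p - 128686, giving 282714 = 8p, p = 35339.25, q = 83349.5.
Δp = 35339.25 − 32028 = +3311.25.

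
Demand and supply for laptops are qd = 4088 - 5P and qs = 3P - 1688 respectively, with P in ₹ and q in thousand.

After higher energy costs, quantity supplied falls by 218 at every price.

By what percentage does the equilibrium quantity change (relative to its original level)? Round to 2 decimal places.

-28.50

Solve the original market: 4088 - 5P = 3P - 1688, hence P = 722 and q = 478.
The shock moves the curves to qd = 4088 - 5P and qs = 3P - 1906.
New equilibrium: 4088 - 5P = 3P - 1906 ⇒ 5994 = 8P ⇒ P = 749.25, q = 341.75.
%Δq = (341.75 − 478) / 478 × 100 = -28.50%.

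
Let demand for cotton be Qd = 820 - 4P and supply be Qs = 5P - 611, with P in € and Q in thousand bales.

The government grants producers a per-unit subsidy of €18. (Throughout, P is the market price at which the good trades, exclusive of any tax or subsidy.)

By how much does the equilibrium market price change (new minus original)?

-10

Solve the original market: 820 - 4P = 5P - 611, hence P = 159 and Q = 184.
Since sellers receive the price plus the subsidy, the effective supply curve becomes Qs = 5P - 521.
Clearing the new market: 820 - 4P = 5P - 521, so P = 149 and Q = 224.
ΔP = 149 − 159 = -10.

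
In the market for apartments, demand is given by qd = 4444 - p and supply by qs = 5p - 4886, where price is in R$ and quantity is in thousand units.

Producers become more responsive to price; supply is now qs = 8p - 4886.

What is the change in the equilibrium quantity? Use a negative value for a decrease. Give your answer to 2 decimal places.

Solve the original market: 4444 - p = 5p - 4886, hence p = 1555 and q = 2889.
The new curves are qd = 4444 - p (demand) and qs = 8p - 4886 (supply).
Clearing the new market: 4444 - p = 8p - 4886, so p = 3110/3 ≈ 1036.6667 and q = 10222/3 ≈ 3407.3333.
Δq = 3407.3333 − 2889 = +518.33.

+518.33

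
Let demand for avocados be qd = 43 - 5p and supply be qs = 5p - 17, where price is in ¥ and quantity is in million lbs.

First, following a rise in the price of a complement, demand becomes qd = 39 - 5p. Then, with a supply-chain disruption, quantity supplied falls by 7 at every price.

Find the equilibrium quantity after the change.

Original equilibrium: 43 - 5p = 5p - 17 gives 60 = 10p, so p = 6 and q = 13.
After the shift, demand is qd = 39 - 5p and supply is qs = 5p - 24.
Setting them equal: 39 - 5p = 5p - 24 → 63 = 10p, so p = 6.3 and q = 7.5.

7.5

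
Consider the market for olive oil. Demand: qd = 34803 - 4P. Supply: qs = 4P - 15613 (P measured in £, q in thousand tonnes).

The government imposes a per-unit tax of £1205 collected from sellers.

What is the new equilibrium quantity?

Original equilibrium: 34803 - 4P = 4P - 15613 gives 50416 = 8P, so P = 6302 and q = 9595.
Since sellers keep the price net of the tax, the effective supply curve becomes qs = 4P - 20433.
Equate the new curves: 34803 - 4P = 4P - 20433, giving 55236 = 8P, P = 6904.5, q = 7185.

7185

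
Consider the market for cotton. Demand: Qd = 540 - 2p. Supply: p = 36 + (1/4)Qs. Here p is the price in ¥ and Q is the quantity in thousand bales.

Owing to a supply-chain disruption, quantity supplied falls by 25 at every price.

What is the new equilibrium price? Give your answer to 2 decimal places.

Initially, 540 - 2p = 4p - 144, so 684 = 6p and p = 114, Q = 312.
The new curves are Qd = 540 - 2p (demand) and Qs = 4p - 169 (supply).
Equate the new curves: 540 - 2p = 4p - 169, giving 709 = 6p, p = 709/6 ≈ 118.1667, Q = 911/3 ≈ 303.6667.

118.17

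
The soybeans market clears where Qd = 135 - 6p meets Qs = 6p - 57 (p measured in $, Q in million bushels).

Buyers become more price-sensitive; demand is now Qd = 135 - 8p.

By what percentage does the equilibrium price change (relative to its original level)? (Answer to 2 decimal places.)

Initially, 135 - 6p = 6p - 57, so 192 = 12p and p = 16, Q = 39.
After the shift, demand is Qd = 135 - 8p and supply is Qs = 6p - 57.
New equilibrium: 135 - 8p = 6p - 57 ⇒ 192 = 14p ⇒ p = 96/7 ≈ 13.7143, Q = 177/7 ≈ 25.2857.
%Δp = (13.7143 − 16) / 16 × 100 = -14.29%.

-14.29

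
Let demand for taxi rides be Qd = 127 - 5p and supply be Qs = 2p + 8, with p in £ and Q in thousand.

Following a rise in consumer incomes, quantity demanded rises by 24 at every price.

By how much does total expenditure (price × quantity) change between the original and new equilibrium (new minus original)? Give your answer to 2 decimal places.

+284.08

Solve the original market: 127 - 5p = 2p + 8, hence p = 17 and Q = 42.
The shock moves the curves to Qd = 151 - 5p and Qs = 2p + 8.
Clearing the new market: 151 - 5p = 2p + 8, so p = 143/7 ≈ 20.4286 and Q = 342/7 ≈ 48.8571.
Expenditure moves from 17×42 = 714 to 20.4286×48.8571 = 998.0816; change = +284.08.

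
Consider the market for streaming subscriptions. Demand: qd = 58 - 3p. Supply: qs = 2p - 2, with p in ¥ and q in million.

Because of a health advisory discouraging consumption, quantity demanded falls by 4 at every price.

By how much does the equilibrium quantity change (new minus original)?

-1.6

Initially, 58 - 3p = 2p - 2, so 60 = 5p and p = 12, q = 22.
With the change applied: demand qd = 54 - 3p, supply qs = 2p - 2.
New equilibrium: 54 - 3p = 2p - 2 ⇒ 56 = 5p ⇒ p = 11.2, q = 20.4.
Δq = 20.4 − 22 = -1.6.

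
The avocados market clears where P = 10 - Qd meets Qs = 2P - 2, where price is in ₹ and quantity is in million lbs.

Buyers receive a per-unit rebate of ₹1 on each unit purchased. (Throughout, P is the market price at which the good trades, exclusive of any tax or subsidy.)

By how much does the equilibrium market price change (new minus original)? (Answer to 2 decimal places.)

Before the shock: 10 - P = 2P - 2 ⇒ 12 = 3P ⇒ P = 4, Q = 6.
Since buyers' out-of-pocket price is the market price minus the rebate, the effective demand curve becomes Qd = 11 - P.
Equate the new curves: 11 - P = 2P - 2, giving 13 = 3P, P = 13/3 ≈ 4.3333, Q = 20/3 ≈ 6.6667.
ΔP = 4.3333 − 4 = +0.33.

+0.33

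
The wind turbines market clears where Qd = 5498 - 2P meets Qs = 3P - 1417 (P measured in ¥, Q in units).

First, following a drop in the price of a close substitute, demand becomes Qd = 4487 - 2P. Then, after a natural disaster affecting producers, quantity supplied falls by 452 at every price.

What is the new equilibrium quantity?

1944.6

Before the shock: 5498 - 2P = 3P - 1417 ⇒ 6915 = 5P ⇒ P = 1383, Q = 2732.
The shock moves the curves to Qd = 4487 - 2P and Qs = 3P - 1869.
Clearing the new market: 4487 - 2P = 3P - 1869, so P = 1271.2 and Q = 1944.6.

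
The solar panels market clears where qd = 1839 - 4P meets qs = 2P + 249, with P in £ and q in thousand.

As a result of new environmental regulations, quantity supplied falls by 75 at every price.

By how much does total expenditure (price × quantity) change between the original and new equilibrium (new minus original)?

-4137.5

Solve the original market: 1839 - 4P = 2P + 249, hence P = 265 and q = 779.
After the shift, demand is qd = 1839 - 4P and supply is qs = 2P + 174.
Clearing the new market: 1839 - 4P = 2P + 174, so P = 277.5 and q = 729.
Expenditure moves from 265×779 = 206435 to 277.5×729 = 202297.5; change = -4137.5.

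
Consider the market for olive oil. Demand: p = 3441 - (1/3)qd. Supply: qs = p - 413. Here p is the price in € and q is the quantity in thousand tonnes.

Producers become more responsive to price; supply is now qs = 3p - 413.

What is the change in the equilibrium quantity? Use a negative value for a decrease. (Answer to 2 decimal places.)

+2684.00

Before the shock: 10323 - 3p = p - 413 ⇒ 10736 = 4p ⇒ p = 2684, q = 2271.
The shock moves the curves to qd = 10323 - 3p and qs = 3p - 413.
Equate the new curves: 10323 - 3p = 3p - 413, giving 10736 = 6p, p = 5368/3 ≈ 1789.3333, q = 4955.
Δq = 4955 − 2271 = +2684.00.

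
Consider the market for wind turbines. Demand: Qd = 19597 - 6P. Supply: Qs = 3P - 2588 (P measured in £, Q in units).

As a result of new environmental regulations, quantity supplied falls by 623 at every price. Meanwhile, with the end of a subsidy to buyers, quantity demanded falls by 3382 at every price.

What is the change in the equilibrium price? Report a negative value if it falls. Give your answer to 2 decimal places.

Solve the original market: 19597 - 6P = 3P - 2588, hence P = 2465 and Q = 4807.
After the shift, demand is Qd = 16215 - 6P and supply is Qs = 3P - 3211.
Clearing the new market: 16215 - 6P = 3P - 3211, so P = 19426/9 ≈ 2158.4444 and Q = 9793/3 ≈ 3264.3333.
ΔP = 2158.4444 − 2465 = -306.56.

-306.56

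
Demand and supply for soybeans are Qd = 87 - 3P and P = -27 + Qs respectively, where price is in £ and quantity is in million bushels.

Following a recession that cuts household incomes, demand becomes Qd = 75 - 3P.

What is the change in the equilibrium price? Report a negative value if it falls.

-3

Solve the original market: 87 - 3P = P + 27, hence P = 15 and Q = 42.
The new curves are Qd = 75 - 3P (demand) and Qs = P + 27 (supply).
Setting them equal: 75 - 3P = P + 27 → 48 = 4P, so P = 12 and Q = 39.
ΔP = 12 − 15 = -3.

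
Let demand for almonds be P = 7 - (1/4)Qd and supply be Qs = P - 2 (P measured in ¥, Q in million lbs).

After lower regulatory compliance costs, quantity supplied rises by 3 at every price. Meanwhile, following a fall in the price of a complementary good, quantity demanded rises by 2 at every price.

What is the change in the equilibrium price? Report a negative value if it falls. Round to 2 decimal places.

-0.20

Before the shock: 28 - 4P = P - 2 ⇒ 30 = 5P ⇒ P = 6, Q = 4.
The new curves are Qd = 30 - 4P (demand) and Qs = P + 1 (supply).
Setting them equal: 30 - 4P = P + 1 → 29 = 5P, so P = 5.8 and Q = 6.8.
ΔP = 5.8 − 6 = -0.20.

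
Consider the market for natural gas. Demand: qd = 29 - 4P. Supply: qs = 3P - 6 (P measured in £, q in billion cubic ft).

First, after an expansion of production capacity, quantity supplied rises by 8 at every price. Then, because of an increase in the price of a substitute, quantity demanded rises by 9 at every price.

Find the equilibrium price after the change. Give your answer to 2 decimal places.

Original equilibrium: 29 - 4P = 3P - 6 gives 35 = 7P, so P = 5 and q = 9.
After the shift, demand is qd = 38 - 4P and supply is qs = 3P + 2.
New equilibrium: 38 - 4P = 3P + 2 ⇒ 36 = 7P ⇒ P = 36/7 ≈ 5.1429, q = 122/7 ≈ 17.4286.

5.14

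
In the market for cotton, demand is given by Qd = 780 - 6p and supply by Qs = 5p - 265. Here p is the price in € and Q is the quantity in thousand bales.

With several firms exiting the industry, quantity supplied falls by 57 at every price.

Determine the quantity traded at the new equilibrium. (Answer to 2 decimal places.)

Initially, 780 - 6p = 5p - 265, so 1045 = 11p and p = 95, Q = 210.
The new curves are Qd = 780 - 6p (demand) and Qs = 5p - 322 (supply).
Equate the new curves: 780 - 6p = 5p - 322, giving 1102 = 11p, p = 1102/11 ≈ 100.1818, Q = 1968/11 ≈ 178.9091.

178.91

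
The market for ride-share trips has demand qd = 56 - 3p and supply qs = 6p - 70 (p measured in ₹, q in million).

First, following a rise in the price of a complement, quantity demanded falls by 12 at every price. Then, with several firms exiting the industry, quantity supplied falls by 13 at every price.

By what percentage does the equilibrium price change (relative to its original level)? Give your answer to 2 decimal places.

+0.79

Initially, 56 - 3p = 6p - 70, so 126 = 9p and p = 14, q = 14.
The new curves are qd = 44 - 3p (demand) and qs = 6p - 83 (supply).
Clearing the new market: 44 - 3p = 6p - 83, so p = 127/9 ≈ 14.1111 and q = 5/3 ≈ 1.6667.
%Δp = (14.1111 − 14) / 14 × 100 = +0.79%.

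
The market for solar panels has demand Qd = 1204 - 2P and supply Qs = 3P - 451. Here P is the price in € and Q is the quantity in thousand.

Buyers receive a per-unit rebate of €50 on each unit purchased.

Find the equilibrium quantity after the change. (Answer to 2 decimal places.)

Original equilibrium: 1204 - 2P = 3P - 451 gives 1655 = 5P, so P = 331 and Q = 542.
Since buyers' out-of-pocket price is the market price minus the rebate, the effective demand curve becomes Qd = 1304 - 2P.
Equate the new curves: 1304 - 2P = 3P - 451, giving 1755 = 5P, P = 351, Q = 602.

602.00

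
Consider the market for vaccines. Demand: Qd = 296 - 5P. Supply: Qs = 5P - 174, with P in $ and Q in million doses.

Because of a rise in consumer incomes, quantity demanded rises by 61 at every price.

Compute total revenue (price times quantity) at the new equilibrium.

4858.65

Solve the original market: 296 - 5P = 5P - 174, hence P = 47 and Q = 61.
The new curves are Qd = 357 - 5P (demand) and Qs = 5P - 174 (supply).
Setting them equal: 357 - 5P = 5P - 174 → 531 = 10P, so P = 53.1 and Q = 91.5.
New expenditure = 53.1 × 91.5 = 4858.65.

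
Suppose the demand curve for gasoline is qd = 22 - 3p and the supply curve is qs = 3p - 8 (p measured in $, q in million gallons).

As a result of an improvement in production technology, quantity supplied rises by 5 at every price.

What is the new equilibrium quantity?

9.5

Original equilibrium: 22 - 3p = 3p - 8 gives 30 = 6p, so p = 5 and q = 7.
After the shift, demand is qd = 22 - 3p and supply is qs = 3p - 3.
Clearing the new market: 22 - 3p = 3p - 3, so p = 25/6 ≈ 4.1667 and q = 9.5.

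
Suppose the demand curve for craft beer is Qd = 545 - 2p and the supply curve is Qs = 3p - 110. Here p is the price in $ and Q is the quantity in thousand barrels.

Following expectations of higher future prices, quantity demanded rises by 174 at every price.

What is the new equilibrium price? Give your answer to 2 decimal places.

165.80

Before the shock: 545 - 2p = 3p - 110 ⇒ 655 = 5p ⇒ p = 131, Q = 283.
After the shift, demand is Qd = 719 - 2p and supply is Qs = 3p - 110.
Equate the new curves: 719 - 2p = 3p - 110, giving 829 = 5p, p = 165.8, Q = 387.4.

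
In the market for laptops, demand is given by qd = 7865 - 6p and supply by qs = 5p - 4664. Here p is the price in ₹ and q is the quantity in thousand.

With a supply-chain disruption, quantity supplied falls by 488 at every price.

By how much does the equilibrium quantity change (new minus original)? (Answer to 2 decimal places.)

-266.18

Initially, 7865 - 6p = 5p - 4664, so 12529 = 11p and p = 1139, q = 1031.
The shock moves the curves to qd = 7865 - 6p and qs = 5p - 5152.
New equilibrium: 7865 - 6p = 5p - 5152 ⇒ 13017 = 11p ⇒ p = 13017/11 ≈ 1183.3636, q = 8413/11 ≈ 764.8182.
Δq = 764.8182 − 1031 = -266.18.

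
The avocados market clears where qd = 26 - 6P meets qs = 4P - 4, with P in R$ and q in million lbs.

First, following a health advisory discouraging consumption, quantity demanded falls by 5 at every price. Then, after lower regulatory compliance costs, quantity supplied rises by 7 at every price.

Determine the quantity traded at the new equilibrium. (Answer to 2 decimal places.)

Before the shock: 26 - 6P = 4P - 4 ⇒ 30 = 10P ⇒ P = 3, q = 8.
After the shift, demand is qd = 21 - 6P and supply is qs = 4P + 3.
New equilibrium: 21 - 6P = 4P + 3 ⇒ 18 = 10P ⇒ P = 1.8, q = 10.2.

10.20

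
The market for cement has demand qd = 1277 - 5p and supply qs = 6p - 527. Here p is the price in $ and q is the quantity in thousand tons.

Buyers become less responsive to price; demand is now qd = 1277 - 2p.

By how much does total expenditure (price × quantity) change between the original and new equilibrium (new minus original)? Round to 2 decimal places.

+111315.00

Solve the original market: 1277 - 5p = 6p - 527, hence p = 164 and q = 457.
The new curves are qd = 1277 - 2p (demand) and qs = 6p - 527 (supply).
Clearing the new market: 1277 - 2p = 6p - 527, so p = 225.5 and q = 826.
Expenditure moves from 164×457 = 74948 to 225.5×826 = 186263; change = +111315.00.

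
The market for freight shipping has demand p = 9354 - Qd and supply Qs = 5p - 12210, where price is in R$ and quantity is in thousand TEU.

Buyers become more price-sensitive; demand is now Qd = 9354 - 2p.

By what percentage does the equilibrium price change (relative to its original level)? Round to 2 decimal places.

-14.29

Original equilibrium: 9354 - p = 5p - 12210 gives 21564 = 6p, so p = 3594 and Q = 5760.
The shock moves the curves to Qd = 9354 - 2p and Qs = 5p - 12210.
Equate the new curves: 9354 - 2p = 5p - 12210, giving 21564 = 7p, p = 21564/7 ≈ 3080.5714, Q = 22350/7 ≈ 3192.8571.
%Δp = (3080.5714 − 3594) / 3594 × 100 = -14.29%.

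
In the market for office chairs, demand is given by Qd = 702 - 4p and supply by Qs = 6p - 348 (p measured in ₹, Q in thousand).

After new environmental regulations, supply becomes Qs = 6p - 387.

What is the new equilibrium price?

Original equilibrium: 702 - 4p = 6p - 348 gives 1050 = 10p, so p = 105 and Q = 282.
The shock moves the curves to Qd = 702 - 4p and Qs = 6p - 387.
Clearing the new market: 702 - 4p = 6p - 387, so p = 108.9 and Q = 266.4.

108.9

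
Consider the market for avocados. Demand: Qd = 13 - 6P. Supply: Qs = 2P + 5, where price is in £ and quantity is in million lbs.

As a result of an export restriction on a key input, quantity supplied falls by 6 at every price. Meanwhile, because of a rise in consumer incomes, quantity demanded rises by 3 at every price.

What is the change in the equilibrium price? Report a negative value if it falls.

Before the shock: 13 - 6P = 2P + 5 ⇒ 8 = 8P ⇒ P = 1, Q = 7.
With the change applied: demand Qd = 16 - 6P, supply Qs = 2P - 1.
New equilibrium: 16 - 6P = 2P - 1 ⇒ 17 = 8P ⇒ P = 2.125, Q = 3.25.
ΔP = 2.125 − 1 = +1.125.

+1.125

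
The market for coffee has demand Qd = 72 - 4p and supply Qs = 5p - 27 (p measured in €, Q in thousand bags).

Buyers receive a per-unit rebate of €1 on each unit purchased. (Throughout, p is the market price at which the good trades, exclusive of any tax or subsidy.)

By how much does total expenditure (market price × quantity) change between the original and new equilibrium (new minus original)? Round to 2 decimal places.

+37.88

Solve the original market: 72 - 4p = 5p - 27, hence p = 11 and Q = 28.
Since buyers' out-of-pocket price is the market price minus the rebate, the effective demand curve becomes Qd = 76 - 4p.
Clearing the new market: 76 - 4p = 5p - 27, so p = 103/9 ≈ 11.4444 and Q = 272/9 ≈ 30.2222.
Expenditure moves from 11×28 = 308 to 11.4444×30.2222 = 345.8765; change = +37.88.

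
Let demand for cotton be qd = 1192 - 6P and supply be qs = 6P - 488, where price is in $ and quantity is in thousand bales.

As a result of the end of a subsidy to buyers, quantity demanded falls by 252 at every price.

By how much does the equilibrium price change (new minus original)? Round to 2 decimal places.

Original equilibrium: 1192 - 6P = 6P - 488 gives 1680 = 12P, so P = 140 and q = 352.
After the shift, demand is qd = 940 - 6P and supply is qs = 6P - 488.
Clearing the new market: 940 - 6P = 6P - 488, so P = 119 and q = 226.
ΔP = 119 − 140 = -21.00.

-21.00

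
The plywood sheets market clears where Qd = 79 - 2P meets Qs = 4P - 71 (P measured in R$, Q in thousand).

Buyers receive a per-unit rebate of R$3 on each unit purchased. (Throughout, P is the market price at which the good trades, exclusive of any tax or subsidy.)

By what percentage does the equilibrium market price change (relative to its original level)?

Initially, 79 - 2P = 4P - 71, so 150 = 6P and P = 25, Q = 29.
Since buyers' out-of-pocket price is the market price minus the rebate, the effective demand curve becomes Qd = 85 - 2P.
Clearing the new market: 85 - 2P = 4P - 71, so P = 26 and Q = 33.
%ΔP = (26 − 25) / 25 × 100 = +4%.

+4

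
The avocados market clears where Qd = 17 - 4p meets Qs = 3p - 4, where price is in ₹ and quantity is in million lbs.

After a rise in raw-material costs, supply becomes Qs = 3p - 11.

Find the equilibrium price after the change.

Original equilibrium: 17 - 4p = 3p - 4 gives 21 = 7p, so p = 3 and Q = 5.
The shock moves the curves to Qd = 17 - 4p and Qs = 3p - 11.
Equate the new curves: 17 - 4p = 3p - 11, giving 28 = 7p, p = 4, Q = 1.

4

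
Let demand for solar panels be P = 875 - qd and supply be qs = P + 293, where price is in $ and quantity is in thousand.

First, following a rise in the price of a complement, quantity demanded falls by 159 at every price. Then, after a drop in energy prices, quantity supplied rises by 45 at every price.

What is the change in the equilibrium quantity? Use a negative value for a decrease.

Solve the original market: 875 - P = P + 293, hence P = 291 and q = 584.
The new curves are qd = 716 - P (demand) and qs = P + 338 (supply).
Clearing the new market: 716 - P = P + 338, so P = 189 and q = 527.
Δq = 527 − 584 = -57.

-57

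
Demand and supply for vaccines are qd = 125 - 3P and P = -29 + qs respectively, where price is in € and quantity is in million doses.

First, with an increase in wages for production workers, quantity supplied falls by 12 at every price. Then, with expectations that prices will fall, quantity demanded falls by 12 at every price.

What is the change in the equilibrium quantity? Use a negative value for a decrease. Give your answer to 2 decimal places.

-12.00

Original equilibrium: 125 - 3P = P + 29 gives 96 = 4P, so P = 24 and q = 53.
With the change applied: demand qd = 113 - 3P, supply qs = P + 17.
Setting them equal: 113 - 3P = P + 17 → 96 = 4P, so P = 24 and q = 41.
Δq = 41 − 53 = -12.00.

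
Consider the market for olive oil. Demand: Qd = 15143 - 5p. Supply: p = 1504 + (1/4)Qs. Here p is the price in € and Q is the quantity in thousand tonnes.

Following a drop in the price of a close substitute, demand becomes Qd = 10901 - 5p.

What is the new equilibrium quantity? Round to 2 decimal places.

Initially, 15143 - 5p = 4p - 6016, so 21159 = 9p and p = 2351, Q = 3388.
After the shift, demand is Qd = 10901 - 5p and supply is Qs = 4p - 6016.
Setting them equal: 10901 - 5p = 4p - 6016 → 16917 = 9p, so p = 5639/3 ≈ 1879.6667 and Q = 4508/3 ≈ 1502.6667.

1502.67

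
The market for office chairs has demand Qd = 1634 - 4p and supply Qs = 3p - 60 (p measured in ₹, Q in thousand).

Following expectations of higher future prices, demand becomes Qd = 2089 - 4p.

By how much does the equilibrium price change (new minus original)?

Initially, 1634 - 4p = 3p - 60, so 1694 = 7p and p = 242, Q = 666.
The shock moves the curves to Qd = 2089 - 4p and Qs = 3p - 60.
Clearing the new market: 2089 - 4p = 3p - 60, so p = 307 and Q = 861.
Δp = 307 − 242 = +65.

+65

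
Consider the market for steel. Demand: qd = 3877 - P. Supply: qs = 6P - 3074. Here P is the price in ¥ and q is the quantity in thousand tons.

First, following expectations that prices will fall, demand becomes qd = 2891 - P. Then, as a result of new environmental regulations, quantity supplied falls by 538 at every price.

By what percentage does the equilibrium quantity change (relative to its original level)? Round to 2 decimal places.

Original equilibrium: 3877 - P = 6P - 3074 gives 6951 = 7P, so P = 993 and q = 2884.
The shock moves the curves to qd = 2891 - P and qs = 6P - 3612.
Setting them equal: 2891 - P = 6P - 3612 → 6503 = 7P, so P = 929 and q = 1962.
%Δq = (1962 − 2884) / 2884 × 100 = -31.97%.

-31.97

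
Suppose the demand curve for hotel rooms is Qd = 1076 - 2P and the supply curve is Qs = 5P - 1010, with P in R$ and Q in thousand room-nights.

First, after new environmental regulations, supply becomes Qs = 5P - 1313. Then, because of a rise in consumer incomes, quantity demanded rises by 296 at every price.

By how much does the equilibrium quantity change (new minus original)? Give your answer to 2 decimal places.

Original equilibrium: 1076 - 2P = 5P - 1010 gives 2086 = 7P, so P = 298 and Q = 480.
The shock moves the curves to Qd = 1372 - 2P and Qs = 5P - 1313.
Equate the new curves: 1372 - 2P = 5P - 1313, giving 2685 = 7P, P = 2685/7 ≈ 383.5714, Q = 4234/7 ≈ 604.8571.
ΔQ = 604.8571 − 480 = +124.86.

+124.86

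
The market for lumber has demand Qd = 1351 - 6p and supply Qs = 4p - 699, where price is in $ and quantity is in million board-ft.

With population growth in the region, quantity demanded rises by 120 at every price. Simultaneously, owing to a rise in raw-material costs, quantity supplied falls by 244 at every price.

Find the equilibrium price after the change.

Original equilibrium: 1351 - 6p = 4p - 699 gives 2050 = 10p, so p = 205 and Q = 121.
After the shift, demand is Qd = 1471 - 6p and supply is Qs = 4p - 943.
Equate the new curves: 1471 - 6p = 4p - 943, giving 2414 = 10p, p = 241.4, Q = 22.6.

241.4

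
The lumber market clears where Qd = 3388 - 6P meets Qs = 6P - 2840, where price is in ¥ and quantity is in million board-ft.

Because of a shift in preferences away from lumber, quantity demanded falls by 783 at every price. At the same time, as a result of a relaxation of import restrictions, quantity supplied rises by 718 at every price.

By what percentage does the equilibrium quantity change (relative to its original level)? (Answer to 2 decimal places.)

-11.86

Solve the original market: 3388 - 6P = 6P - 2840, hence P = 519 and Q = 274.
After the shift, demand is Qd = 2605 - 6P and supply is Qs = 6P - 2122.
Setting them equal: 2605 - 6P = 6P - 2122 → 4727 = 12P, so P = 4727/12 ≈ 393.9167 and Q = 241.5.
%ΔQ = (241.5 − 274) / 274 × 100 = -11.86%.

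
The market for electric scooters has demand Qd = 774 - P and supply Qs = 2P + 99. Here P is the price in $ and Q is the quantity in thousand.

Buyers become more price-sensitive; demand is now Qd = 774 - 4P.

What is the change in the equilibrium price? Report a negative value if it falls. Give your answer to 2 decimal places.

-112.50

Initially, 774 - P = 2P + 99, so 675 = 3P and P = 225, Q = 549.
After the shift, demand is Qd = 774 - 4P and supply is Qs = 2P + 99.
New equilibrium: 774 - 4P = 2P + 99 ⇒ 675 = 6P ⇒ P = 112.5, Q = 324.
ΔP = 112.5 − 225 = -112.50.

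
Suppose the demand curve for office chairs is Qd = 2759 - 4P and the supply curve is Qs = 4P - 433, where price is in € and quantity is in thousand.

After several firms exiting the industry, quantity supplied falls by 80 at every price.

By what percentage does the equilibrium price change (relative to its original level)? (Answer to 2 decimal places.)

+2.51

Solve the original market: 2759 - 4P = 4P - 433, hence P = 399 and Q = 1163.
The new curves are Qd = 2759 - 4P (demand) and Qs = 4P - 513 (supply).
Equate the new curves: 2759 - 4P = 4P - 513, giving 3272 = 8P, P = 409, Q = 1123.
%ΔP = (409 − 399) / 399 × 100 = +2.51%.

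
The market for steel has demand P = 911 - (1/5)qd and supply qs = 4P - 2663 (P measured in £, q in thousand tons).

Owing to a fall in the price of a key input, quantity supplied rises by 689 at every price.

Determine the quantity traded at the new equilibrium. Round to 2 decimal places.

927.78

Original equilibrium: 4555 - 5P = 4P - 2663 gives 7218 = 9P, so P = 802 and q = 545.
The new curves are qd = 4555 - 5P (demand) and qs = 4P - 1974 (supply).
New equilibrium: 4555 - 5P = 4P - 1974 ⇒ 6529 = 9P ⇒ P = 6529/9 ≈ 725.4444, q = 8350/9 ≈ 927.7778.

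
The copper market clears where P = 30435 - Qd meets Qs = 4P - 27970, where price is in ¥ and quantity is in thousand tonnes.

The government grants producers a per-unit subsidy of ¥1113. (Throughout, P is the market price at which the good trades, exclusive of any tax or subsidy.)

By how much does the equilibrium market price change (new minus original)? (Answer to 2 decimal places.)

-890.40

Original equilibrium: 30435 - P = 4P - 27970 gives 58405 = 5P, so P = 11681 and Q = 18754.
Since sellers receive the price plus the subsidy, the effective supply curve becomes Qs = 4P - 23518.
Setting them equal: 30435 - P = 4P - 23518 → 53953 = 5P, so P = 10790.6 and Q = 19644.4.
ΔP = 10790.6 − 11681 = -890.40.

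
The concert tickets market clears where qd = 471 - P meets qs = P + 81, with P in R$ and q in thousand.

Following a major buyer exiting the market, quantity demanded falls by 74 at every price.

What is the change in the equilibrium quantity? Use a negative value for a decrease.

-37

Initially, 471 - P = P + 81, so 390 = 2P and P = 195, q = 276.
After the shift, demand is qd = 397 - P and supply is qs = P + 81.
Setting them equal: 397 - P = P + 81 → 316 = 2P, so P = 158 and q = 239.
Δq = 239 − 276 = -37.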